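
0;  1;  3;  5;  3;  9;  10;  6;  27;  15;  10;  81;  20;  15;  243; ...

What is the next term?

Taking every 3rd term gives 3 separate tracks.
Track A: 0, 5, 10, 15, 20 (adding 5 each time).
Track B: 1, 3, 6, 10, 15 (triangular numbers starting at T_1).
Track C: 3, 9, 27, 81, 243 (successive powers of 3).
Position 16 → track A, term 6 = 25.

25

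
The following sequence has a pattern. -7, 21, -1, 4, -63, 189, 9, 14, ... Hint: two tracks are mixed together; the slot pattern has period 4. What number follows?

-567

Reading positions in blocks of 4 reveals the pattern AABB — 2 tracks woven together.
Stream A: -7, 21, -63, 189. A geometric progression (common ratio -3).
Stream B: -1, 4, 9, 14. Linear: a_n = -6 + 5·n.
Position 9 → stream A, term 5 = -567.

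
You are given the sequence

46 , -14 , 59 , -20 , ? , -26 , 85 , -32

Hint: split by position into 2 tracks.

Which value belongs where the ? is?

72

Odd-indexed and even-indexed terms follow separate rules.
Subsequence A: 46, 59, ?, 85 — adding 13 each time.
Subsequence B: -14, -20, -26, -32 — arithmetic with common difference −6.
The gap is subsequence A's term 3; the rule gives 72.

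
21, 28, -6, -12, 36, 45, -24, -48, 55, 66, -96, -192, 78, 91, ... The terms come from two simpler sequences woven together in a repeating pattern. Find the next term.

-384

The slot pattern repeats as AABB (period 4), so there are 2 interleaved tracks.
Track A: 21, 28, 36, 45, 55, 66, 78, 91 (triangular numbers starting at T_6).
Track B: -6, -12, -24, -48, -96, -192 (a geometric progression (common ratio 2)).
The 15th slot belongs to track B; its 7th term is -384.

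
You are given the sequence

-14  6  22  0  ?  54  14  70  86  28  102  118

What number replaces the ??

38

Positions follow the repeating pattern ABB; grouping by letter gives 2 tracks.
Stream A: -14, 0, 14, 28. Arithmetic, step +14.
Stream B: 6, 22, ?, 54, 70, 86, 102, 118. Arithmetic with common difference +16.
Filling stream B at index 3 by its rule yields 38.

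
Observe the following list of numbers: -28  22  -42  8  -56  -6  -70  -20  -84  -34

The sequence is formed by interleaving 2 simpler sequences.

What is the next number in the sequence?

-98

Positions 1, 3, 5, … form one subsequence and positions 2, 4, 6, … form another.
Stream A: -28, -42, -56, -70, -84 — arithmetic, step −14.
Stream B: 22, 8, -6, -20, -34 — subtracting 14 each time.
The 11th slot belongs to stream A; its 6th term is -98.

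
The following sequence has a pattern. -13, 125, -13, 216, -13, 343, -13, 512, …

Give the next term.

-13

Positions 1, 3, 5, … form one subsequence and positions 2, 4, 6, … form another.
Track A: -13, -13, -13, -13 — constant -13.
Track B: 125, 216, 343, 512 — the cubes 5³, 6³, 7³, ….
Position 9 falls in track A as its term 5, giving -13.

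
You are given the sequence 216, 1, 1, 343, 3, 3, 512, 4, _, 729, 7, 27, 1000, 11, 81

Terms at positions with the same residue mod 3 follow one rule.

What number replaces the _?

9

Split by position mod 3: positions 1, 4, 7, … form one track, and each other residue class forms its own.
Track A: 216, 343, 512, 729, 1000. Perfect cubes starting at 6³.
Track B: 1, 3, 4, 7, 11. Each term equals the sum of the previous two.
Track C: 1, 3, ?, 27, 81. Successive powers of 3.
So the missing entry in track C is 9.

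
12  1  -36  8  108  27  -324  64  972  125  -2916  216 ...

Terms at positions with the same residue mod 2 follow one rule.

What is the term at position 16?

512

Positions 1, 3, 5, … form one subsequence and positions 2, 4, 6, … form another.
Stream A = 12, -36, 108, -324, 972, -2916: a geometric progression (common ratio -3).
Stream B = 1, 8, 27, 64, 125, 216: the cubes 1³, 2³, 3³, ….
The 16th slot belongs to stream B; its 8th term is 512.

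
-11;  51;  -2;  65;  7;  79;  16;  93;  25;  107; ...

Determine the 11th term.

Split by position mod 2 into 2 tracks.
Subsequence A: -11, -2, 7, 16, 25 (linear: a_n = -20 + 9·n).
Subsequence B: 51, 65, 79, 93, 107 (adding 14 each time).
The 11th slot belongs to subsequence A; its 6th term is 34.

34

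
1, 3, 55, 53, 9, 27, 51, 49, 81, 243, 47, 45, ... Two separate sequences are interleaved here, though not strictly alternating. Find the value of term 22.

177147

The slot pattern repeats as AABB (period 4), so there are 2 interleaved tracks.
Stream A = 1, 3, 9, 27, 81, 243: a geometric progression (common ratio 3).
Stream B = 55, 53, 51, 49, 47, 45: subtracting 2 each time.
The 22nd slot belongs to stream A; its 12th term is 177147.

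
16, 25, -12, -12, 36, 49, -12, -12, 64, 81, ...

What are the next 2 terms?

-12, -12

The slot pattern repeats as AABB (period 4), so there are 2 interleaved tracks.
Stream A is 16, 25, 36, 49, 64, 81, which is perfect squares starting at 4².
Stream B is -12, -12, -12, -12, which is constant -12.
The 11th slot belongs to stream B; its 5th term is -12.
The 12th slot belongs to stream B; its 6th term is -12.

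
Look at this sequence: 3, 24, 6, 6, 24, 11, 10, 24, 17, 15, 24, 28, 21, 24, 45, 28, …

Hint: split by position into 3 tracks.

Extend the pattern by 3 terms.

24, 73, 36

Split by position mod 3: positions 1, 4, 7, … form one track, and each other residue class forms its own.
Track A: 3, 6, 10, 15, 21, 28 — triangular numbers starting at T_2.
Track B: 24, 24, 24, 24, 24 — constant 24.
Track C: 6, 11, 17, 28, 45 — a Fibonacci-like recurrence a_n = a_{n-1} + a_{n-2}.
The 17th slot belongs to track B; its 6th term is 24.
Position 18 → track C, term 6 = 73.
Term 19 comes from track A (its 7th entry): 36.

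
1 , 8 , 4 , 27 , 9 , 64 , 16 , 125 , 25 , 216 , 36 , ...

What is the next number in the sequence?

The terms cycle through 2 interleaved subsequences.
Track A: 1, 4, 9, 16, 25, 36. The squares 1², 2², 3², ….
Track B: 8, 27, 64, 125, 216. Perfect cubes starting at 2³.
Term 12 comes from track B (its 6th entry): 343.

343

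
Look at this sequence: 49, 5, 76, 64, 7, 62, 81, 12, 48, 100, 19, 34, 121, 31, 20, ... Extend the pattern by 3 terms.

144, 50, 6

Read the sequence 3 terms at a time; column i is its own pattern.
Track A = 49, 64, 81, 100, 121: perfect squares starting at 7².
Track B = 5, 7, 12, 19, 31: Fibonacci-style (each term is the sum of the two before it).
Track C = 76, 62, 48, 34, 20: subtracting 14 each time.
Position 16 falls in track A as its term 6, giving 144.
Position 17 → track B, term 6 = 50.
Term 18 comes from track C (its 6th entry): 6.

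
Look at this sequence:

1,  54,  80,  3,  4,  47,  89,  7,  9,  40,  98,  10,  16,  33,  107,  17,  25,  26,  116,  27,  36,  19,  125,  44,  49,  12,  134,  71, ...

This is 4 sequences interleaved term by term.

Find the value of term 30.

5

Split by position mod 4: positions 1, 5, 9, … form one track, and each other residue class forms its own.
Stream A: 1, 4, 9, 16, 25, 36, 49 — consecutive squares n² from n = 1.
Stream B: 54, 47, 40, 33, 26, 19, 12 — arithmetic with common difference −7.
Stream C: 80, 89, 98, 107, 116, 125, 134 — arithmetic, step +9.
Stream D: 3, 7, 10, 17, 27, 44, 71 — each term equals the sum of the previous two.
Position 30 → stream B, term 8 = 5.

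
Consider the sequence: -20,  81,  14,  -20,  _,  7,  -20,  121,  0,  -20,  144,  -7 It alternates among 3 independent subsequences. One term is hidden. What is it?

100

Taking every 3rd term gives 3 separate tracks.
Subsequence A = -20, -20, -20, -20: the constant sequence -20.
Subsequence B = 81, ?, 121, 144: consecutive squares n² from n = 9.
Subsequence C = 14, 7, 0, -7: arithmetic, step −7.
The gap is subsequence B's term 2; the rule gives 100.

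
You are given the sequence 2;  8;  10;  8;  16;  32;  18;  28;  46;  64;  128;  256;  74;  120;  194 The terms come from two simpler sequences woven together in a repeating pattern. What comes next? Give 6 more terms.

512, 1024, 2048, 314, 508, 822

Reading positions in blocks of 6 reveals the pattern AAABBB — 2 tracks woven together.
Track A: 2, 8, 10, 18, 28, 46, 74, 120, 194 (each term equals the sum of the previous two).
Track B: 8, 16, 32, 64, 128, 256 (geometric, ×2 each step).
The 16th slot belongs to track B; its 7th term is 512.
Position 17 falls in track B as its term 8, giving 1024.
Term 18 comes from track B (its 9th entry): 2048.
The 19th slot belongs to track A; its 10th term is 314.
Term 20 comes from track A (its 11th entry): 508.
Term 21 comes from track A (its 12th entry): 822.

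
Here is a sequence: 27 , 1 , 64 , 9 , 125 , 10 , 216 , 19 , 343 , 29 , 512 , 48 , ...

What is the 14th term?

Odd-indexed and even-indexed terms follow separate rules.
Track A: 27, 64, 125, 216, 343, 512. Perfect cubes starting at 3³.
Track B: 1, 9, 10, 19, 29, 48. A Fibonacci-like recurrence a_n = a_{n-1} + a_{n-2}.
Term 14 comes from track B (its 7th entry): 77.

77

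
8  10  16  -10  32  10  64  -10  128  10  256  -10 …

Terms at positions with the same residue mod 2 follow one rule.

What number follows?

Split by position mod 2 into 2 tracks.
Track A: 8, 16, 32, 64, 128, 256 (successive powers of 2).
Track B: 10, -10, 10, -10, 10, -10 (oscillating between 10 and -10).
Position 13 → track A, term 7 = 512.

512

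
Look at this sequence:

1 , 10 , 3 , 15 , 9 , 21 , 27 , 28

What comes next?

Odd-indexed and even-indexed terms follow separate rules.
Track A: 1, 3, 9, 27. Powers 3^0, 3^1, 3^2, ….
Track B: 10, 15, 21, 28. Triangular numbers n(n+1)/2 for n = 4, 5, ….
Position 9 falls in track A as its term 5, giving 81.

81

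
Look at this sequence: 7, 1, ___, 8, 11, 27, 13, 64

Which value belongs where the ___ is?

Positions 1, 3, 5, … form one subsequence and positions 2, 4, 6, … form another.
Track A is 7, ?, 11, 13, which is arithmetic, step +2.
Track B is 1, 8, 27, 64, which is perfect cubes starting at 1³.
Filling track A at index 2 by its rule yields 9.

9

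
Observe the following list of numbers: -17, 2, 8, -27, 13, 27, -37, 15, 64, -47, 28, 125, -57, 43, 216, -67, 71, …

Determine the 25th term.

-97

Split by position mod 3 into 3 tracks.
Track A is -17, -27, -37, -47, -57, -67, which is arithmetic with common difference −10.
Track B is 2, 13, 15, 28, 43, 71, which is a Fibonacci-like recurrence a_n = a_{n-1} + a_{n-2}.
Track C is 8, 27, 64, 125, 216, which is consecutive cubes n³ from n = 2.
Position 25 falls in track A as its term 9, giving -97.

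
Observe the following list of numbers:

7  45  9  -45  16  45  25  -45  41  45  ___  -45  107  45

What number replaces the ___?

66

Taking every 2nd term gives 2 separate tracks.
Track A: 7, 9, 16, 25, 41, ?, 107. A Fibonacci-like recurrence a_n = a_{n-1} + a_{n-2}.
Track B: 45, -45, 45, -45, 45, -45, 45. The oscillation 45·(−1)^(n+1).
Track A's pattern makes the blank 66.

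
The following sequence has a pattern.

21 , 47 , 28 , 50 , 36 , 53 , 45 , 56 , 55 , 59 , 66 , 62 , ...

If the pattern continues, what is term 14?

Odd-indexed and even-indexed terms follow separate rules.
Stream A = 21, 28, 36, 45, 55, 66: triangular numbers n(n+1)/2 for n = 6, 7, ….
Stream B = 47, 50, 53, 56, 59, 62: linear: a_n = 44 + 3·n.
The 14th slot belongs to stream B; its 7th term is 65.

65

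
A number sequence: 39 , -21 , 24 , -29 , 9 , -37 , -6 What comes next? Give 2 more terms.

Odd-indexed and even-indexed terms follow separate rules.
Track A = 39, 24, 9, -6: subtracting 15 each time.
Track B = -21, -29, -37: subtracting 8 each time.
The 8th slot belongs to track B; its 4th term is -45.
Position 9 → track A, term 5 = -21.

-45, -21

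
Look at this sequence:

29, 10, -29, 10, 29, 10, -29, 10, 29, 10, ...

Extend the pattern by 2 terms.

-29, 10

Odd-indexed and even-indexed terms follow separate rules.
Track A is 29, -29, 29, -29, 29, which is the oscillation 29·(−1)^(n+1).
Track B is 10, 10, 10, 10, 10, which is constant 10.
Term 11 comes from track A (its 6th entry): -29.
The 12th slot belongs to track B; its 6th term is 10.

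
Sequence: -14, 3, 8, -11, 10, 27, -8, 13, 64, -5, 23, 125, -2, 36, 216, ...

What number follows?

The terms cycle through 3 interleaved subsequences.
Track A: -14, -11, -8, -5, -2. Arithmetic with common difference +3.
Track B: 3, 10, 13, 23, 36. Each term equals the sum of the previous two.
Track C: 8, 27, 64, 125, 216. The cubes 2³, 3³, 4³, ….
The 16th slot belongs to track A; its 6th term is 1.

1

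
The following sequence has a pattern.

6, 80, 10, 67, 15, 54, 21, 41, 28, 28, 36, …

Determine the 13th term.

45

The terms cycle through 2 interleaved subsequences.
Track A: 6, 10, 15, 21, 28, 36. Triangular numbers starting at T_3.
Track B: 80, 67, 54, 41, 28. Arithmetic with common difference −13.
Position 13 falls in track A as its term 7, giving 45.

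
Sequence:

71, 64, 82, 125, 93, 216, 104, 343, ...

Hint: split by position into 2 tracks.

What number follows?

115

The terms cycle through 2 interleaved subsequences.
Track A = 71, 82, 93, 104: linear: a_n = 60 + 11·n.
Track B = 64, 125, 216, 343: consecutive cubes n³ from n = 4.
Term 9 comes from track A (its 5th entry): 115.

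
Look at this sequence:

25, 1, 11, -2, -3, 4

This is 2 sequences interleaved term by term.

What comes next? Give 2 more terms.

-17, -8

Taking every 2nd term gives 2 separate tracks.
Track A: 25, 11, -3 (subtracting 14 each time).
Track B: 1, -2, 4 (multiplying by -2 each time).
The 7th slot belongs to track A; its 4th term is -17.
Term 8 comes from track B (its 4th entry): -8.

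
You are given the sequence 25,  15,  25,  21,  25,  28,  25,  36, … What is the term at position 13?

25

Split by position mod 2 into 2 tracks.
Track A is 25, 25, 25, 25, which is constant 25.
Track B is 15, 21, 28, 36, which is triangular numbers starting at T_5.
Position 13 falls in track A as its term 7, giving 25.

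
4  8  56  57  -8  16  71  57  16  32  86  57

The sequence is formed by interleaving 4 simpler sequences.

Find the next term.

-32

Read the sequence 4 terms at a time; column i is its own pattern.
Stream A: 4, -8, 16. A geometric progression (common ratio -2).
Stream B: 8, 16, 32. Successive powers of 2.
Stream C: 56, 71, 86. Linear: a_n = 41 + 15·n.
Stream D: 57, 57, 57. The constant sequence 57.
Position 13 → stream A, term 4 = -32.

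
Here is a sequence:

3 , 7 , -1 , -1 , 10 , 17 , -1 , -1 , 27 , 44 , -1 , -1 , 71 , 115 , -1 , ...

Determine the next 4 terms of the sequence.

The slot pattern repeats as AABB (period 4), so there are 2 interleaved tracks.
Subsequence A: 3, 7, 10, 17, 27, 44, 71, 115 — Fibonacci-style (each term is the sum of the two before it).
Subsequence B: -1, -1, -1, -1, -1, -1, -1 — always -1.
The 16th slot belongs to subsequence B; its 8th term is -1.
Position 17 → subsequence A, term 9 = 186.
Term 18 comes from subsequence A (its 10th entry): 301.
Position 19 → subsequence B, term 9 = -1.

-1, 186, 301, -1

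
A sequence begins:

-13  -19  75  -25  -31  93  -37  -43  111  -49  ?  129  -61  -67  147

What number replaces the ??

-55

Positions follow the repeating pattern AAB; grouping by letter gives 2 tracks.
Subsequence A: -13, -19, -25, -31, -37, -43, -49, ?, -61, -67. Arithmetic, step −6.
Subsequence B: 75, 93, 111, 129, 147. Arithmetic with common difference +18.
Filling subsequence A at index 8 by its rule yields -55.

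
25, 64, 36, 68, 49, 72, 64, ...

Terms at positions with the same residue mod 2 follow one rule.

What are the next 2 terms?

76, 81

Odd-indexed and even-indexed terms follow separate rules.
Track A: 25, 36, 49, 64 — consecutive squares n² from n = 5.
Track B: 64, 68, 72 — arithmetic, step +4.
Term 8 comes from track B (its 4th entry): 76.
The 9th slot belongs to track A; its 5th term is 81.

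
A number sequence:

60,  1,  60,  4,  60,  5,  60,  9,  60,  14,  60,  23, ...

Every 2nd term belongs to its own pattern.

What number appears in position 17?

60

Taking every 2nd term gives 2 separate tracks.
Stream A is 60, 60, 60, 60, 60, 60, which is always 60.
Stream B is 1, 4, 5, 9, 14, 23, which is a Fibonacci-like recurrence a_n = a_{n-1} + a_{n-2}.
Position 17 falls in stream A as its term 9, giving 60.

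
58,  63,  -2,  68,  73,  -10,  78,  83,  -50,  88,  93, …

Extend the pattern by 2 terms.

The slot pattern repeats as AAB (period 3), so there are 2 interleaved tracks.
Stream A: 58, 63, 68, 73, 78, 83, 88, 93 — arithmetic, step +5.
Stream B: -2, -10, -50 — geometric with ratio 5.
The 12th slot belongs to stream B; its 4th term is -250.
Position 13 falls in stream A as its term 9, giving 98.

-250, 98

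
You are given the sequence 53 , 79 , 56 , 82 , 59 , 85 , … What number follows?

62

Taking every 2nd term gives 2 separate tracks.
Track A: 53, 56, 59. Arithmetic, step +3.
Track B: 79, 82, 85. Adding 3 each time.
Position 7 falls in track A as its term 4, giving 62.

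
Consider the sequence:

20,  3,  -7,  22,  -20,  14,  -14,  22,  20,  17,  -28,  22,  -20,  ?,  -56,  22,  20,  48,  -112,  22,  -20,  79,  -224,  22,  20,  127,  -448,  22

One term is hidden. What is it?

Read the sequence 4 terms at a time; column i is its own pattern.
Track A: 20, -20, 20, -20, 20, -20, 20 — the oscillation 20·(−1)^(n+1).
Track B: 3, 14, 17, ?, 48, 79, 127 — Fibonacci-style (each term is the sum of the two before it).
Track C: -7, -14, -28, -56, -112, -224, -448 — multiplying by 2 each time.
Track D: 22, 22, 22, 22, 22, 22, 22 — constant 22.
So the missing entry in track B is 31.

31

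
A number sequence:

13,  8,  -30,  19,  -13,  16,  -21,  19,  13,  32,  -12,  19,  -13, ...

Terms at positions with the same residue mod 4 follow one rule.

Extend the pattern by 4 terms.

The terms cycle through 4 interleaved subsequences.
Stream A = 13, -13, 13, -13: alternating ±13.
Stream B = 8, 16, 32: successive powers of 2.
Stream C = -30, -21, -12: adding 9 each time.
Stream D = 19, 19, 19: always 19.
Position 14 → stream B, term 4 = 64.
The 15th slot belongs to stream C; its 4th term is -3.
Position 16 falls in stream D as its term 4, giving 19.
Term 17 comes from stream A (its 5th entry): 13.

64, -3, 19, 13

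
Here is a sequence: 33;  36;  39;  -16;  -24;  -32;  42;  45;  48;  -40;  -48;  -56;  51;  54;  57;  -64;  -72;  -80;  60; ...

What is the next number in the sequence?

Positions follow the repeating pattern AAABBB; grouping by letter gives 2 tracks.
Track A is 33, 36, 39, 42, 45, 48, 51, 54, 57, 60, which is linear: a_n = 30 + 3·n.
Track B is -16, -24, -32, -40, -48, -56, -64, -72, -80, which is subtracting 8 each time.
Position 20 falls in track A as its term 11, giving 63.

63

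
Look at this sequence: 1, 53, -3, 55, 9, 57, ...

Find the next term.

Taking every 2nd term gives 2 separate tracks.
Subsequence A is 1, -3, 9, which is geometric, ×-3 each step.
Subsequence B is 53, 55, 57, which is arithmetic, step +2.
The 7th slot belongs to subsequence A; its 4th term is -27.

-27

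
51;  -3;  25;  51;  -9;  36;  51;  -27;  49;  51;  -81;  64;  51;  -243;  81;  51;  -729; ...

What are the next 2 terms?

100, 51

Split by position mod 3: positions 1, 4, 7, … form one track, and each other residue class forms its own.
Subsequence A = 51, 51, 51, 51, 51, 51: the constant sequence 51.
Subsequence B = -3, -9, -27, -81, -243, -729: multiplying by 3 each time.
Subsequence C = 25, 36, 49, 64, 81: the squares 5², 6², 7², ….
Position 18 → subsequence C, term 6 = 100.
Term 19 comes from subsequence A (its 7th entry): 51.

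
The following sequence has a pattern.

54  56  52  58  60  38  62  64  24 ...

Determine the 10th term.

Positions follow the repeating pattern AAB; grouping by letter gives 2 tracks.
Stream A = 54, 56, 58, 60, 62, 64: arithmetic with common difference +2.
Stream B = 52, 38, 24: arithmetic with common difference −14.
Term 10 comes from stream A (its 7th entry): 66.

66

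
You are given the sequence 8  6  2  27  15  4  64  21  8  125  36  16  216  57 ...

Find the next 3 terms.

Taking every 3rd term gives 3 separate tracks.
Stream A: 8, 27, 64, 125, 216. The cubes 2³, 3³, 4³, ….
Stream B: 6, 15, 21, 36, 57. Each term equals the sum of the previous two.
Stream C: 2, 4, 8, 16. Powers 2^1, 2^2, 2^3, ….
Position 15 → stream C, term 5 = 32.
Position 16 falls in stream A as its term 6, giving 343.
Position 17 → stream B, term 6 = 93.

32, 343, 93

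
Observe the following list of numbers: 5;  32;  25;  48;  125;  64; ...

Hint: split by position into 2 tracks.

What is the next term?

Split by position mod 2 into 2 tracks.
Track A: 5, 25, 125 (successive powers of 5).
Track B: 32, 48, 64 (arithmetic with common difference +16).
Position 7 falls in track A as its term 4, giving 625.

625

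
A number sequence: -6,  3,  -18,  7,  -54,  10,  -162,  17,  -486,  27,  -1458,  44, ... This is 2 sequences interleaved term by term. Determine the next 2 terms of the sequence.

Split by position mod 2 into 2 tracks.
Track A = -6, -18, -54, -162, -486, -1458: geometric with ratio 3.
Track B = 3, 7, 10, 17, 27, 44: a Fibonacci-like recurrence a_n = a_{n-1} + a_{n-2}.
The 13th slot belongs to track A; its 7th term is -4374.
Position 14 → track B, term 7 = 71.

-4374, 71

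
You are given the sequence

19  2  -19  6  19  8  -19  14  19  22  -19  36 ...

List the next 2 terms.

19, 58

Taking every 2nd term gives 2 separate tracks.
Stream A is 19, -19, 19, -19, 19, -19, which is the oscillation 19·(−1)^(n+1).
Stream B is 2, 6, 8, 14, 22, 36, which is a Fibonacci-like recurrence a_n = a_{n-1} + a_{n-2}.
Position 13 falls in stream A as its term 7, giving 19.
The 14th slot belongs to stream B; its 7th term is 58.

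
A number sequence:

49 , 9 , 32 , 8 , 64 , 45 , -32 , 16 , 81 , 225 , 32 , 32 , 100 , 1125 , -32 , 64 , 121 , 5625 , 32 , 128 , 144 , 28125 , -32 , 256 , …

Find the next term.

Split by position mod 4: positions 1, 5, 9, … form one track, and each other residue class forms its own.
Stream A = 49, 64, 81, 100, 121, 144: the squares 7², 8², 9², ….
Stream B = 9, 45, 225, 1125, 5625, 28125: a geometric progression (common ratio 5).
Stream C = 32, -32, 32, -32, 32, -32: alternating ±32.
Stream D = 8, 16, 32, 64, 128, 256: powers 2^3, 2^4, 2^5, ….
Term 25 comes from stream A (its 7th entry): 169.

169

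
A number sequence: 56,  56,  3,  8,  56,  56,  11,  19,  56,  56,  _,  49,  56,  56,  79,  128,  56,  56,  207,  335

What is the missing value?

The slot pattern repeats as AABB (period 4), so there are 2 interleaved tracks.
Subsequence A: 56, 56, 56, 56, 56, 56, 56, 56, 56, 56. Constant 56.
Subsequence B: 3, 8, 11, 19, ?, 49, 79, 128, 207, 335. Fibonacci-style (each term is the sum of the two before it).
Filling subsequence B at index 5 by its rule yields 30.

30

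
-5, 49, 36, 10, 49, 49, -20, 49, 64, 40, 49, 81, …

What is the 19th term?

-320

Split by position mod 3 into 3 tracks.
Track A is -5, 10, -20, 40, which is multiplying by -2 each time.
Track B is 49, 49, 49, 49, which is always 49.
Track C is 36, 49, 64, 81, which is perfect squares starting at 6².
Term 19 comes from track A (its 7th entry): -320.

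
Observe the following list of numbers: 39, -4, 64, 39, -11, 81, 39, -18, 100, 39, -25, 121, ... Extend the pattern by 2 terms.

39, -32

Split by position mod 3 into 3 tracks.
Track A: 39, 39, 39, 39 (constant 39).
Track B: -4, -11, -18, -25 (subtracting 7 each time).
Track C: 64, 81, 100, 121 (perfect squares starting at 8²).
Position 13 falls in track A as its term 5, giving 39.
Position 14 → track B, term 5 = -32.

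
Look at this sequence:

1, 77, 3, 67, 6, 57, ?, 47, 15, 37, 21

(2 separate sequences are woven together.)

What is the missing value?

10

Split by position mod 2 into 2 tracks.
Track A: 1, 3, 6, ?, 15, 21. Triangular numbers n(n+1)/2 for n = 1, 2, ….
Track B: 77, 67, 57, 47, 37. Linear: a_n = 87 − 10·n.
Filling track A at index 4 by its rule yields 10.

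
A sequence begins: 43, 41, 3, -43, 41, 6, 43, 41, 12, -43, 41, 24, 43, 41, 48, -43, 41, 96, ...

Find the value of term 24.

384

The terms cycle through 3 interleaved subsequences.
Track A: 43, -43, 43, -43, 43, -43. Alternating ±43.
Track B: 41, 41, 41, 41, 41, 41. Always 41.
Track C: 3, 6, 12, 24, 48, 96. Geometric with ratio 2.
Term 24 comes from track C (its 8th entry): 384.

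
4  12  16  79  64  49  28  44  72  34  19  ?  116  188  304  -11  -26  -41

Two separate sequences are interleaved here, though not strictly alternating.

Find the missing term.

4

Reading positions in blocks of 6 reveals the pattern AAABBB — 2 tracks woven together.
Stream A = 4, 12, 16, 28, 44, 72, 116, 188, 304: a Fibonacci-like recurrence a_n = a_{n-1} + a_{n-2}.
Stream B = 79, 64, 49, 34, 19, ?, -11, -26, -41: subtracting 15 each time.
The gap is stream B's term 6; the rule gives 4.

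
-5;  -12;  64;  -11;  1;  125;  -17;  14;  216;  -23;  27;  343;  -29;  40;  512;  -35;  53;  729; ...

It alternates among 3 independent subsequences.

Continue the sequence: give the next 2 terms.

-41, 66

Split by position mod 3: positions 1, 4, 7, … form one track, and each other residue class forms its own.
Stream A: -5, -11, -17, -23, -29, -35. Linear: a_n = 1 − 6·n.
Stream B: -12, 1, 14, 27, 40, 53. Arithmetic with common difference +13.
Stream C: 64, 125, 216, 343, 512, 729. The cubes 4³, 5³, 6³, ….
The 19th slot belongs to stream A; its 7th term is -41.
The 20th slot belongs to stream B; its 7th term is 66.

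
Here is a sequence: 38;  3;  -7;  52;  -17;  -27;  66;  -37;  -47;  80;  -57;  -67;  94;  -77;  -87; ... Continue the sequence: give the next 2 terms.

Reading positions in blocks of 3 reveals the pattern ABB — 2 tracks woven together.
Track A = 38, 52, 66, 80, 94: adding 14 each time.
Track B = 3, -7, -17, -27, -37, -47, -57, -67, -77, -87: arithmetic, step −10.
Position 16 falls in track A as its term 6, giving 108.
Position 17 falls in track B as its term 11, giving -97.

108, -97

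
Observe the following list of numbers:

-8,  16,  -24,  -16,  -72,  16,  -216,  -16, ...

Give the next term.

The terms cycle through 2 interleaved subsequences.
Track A: -8, -24, -72, -216 — geometric with ratio 3.
Track B: 16, -16, 16, -16 — oscillating between 16 and -16.
Position 9 falls in track A as its term 5, giving -648.

-648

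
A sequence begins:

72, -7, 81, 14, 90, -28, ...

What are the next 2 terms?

99, 56

Odd-indexed and even-indexed terms follow separate rules.
Track A: 72, 81, 90. Arithmetic, step +9.
Track B: -7, 14, -28. Multiplying by -2 each time.
Position 7 → track A, term 4 = 99.
The 8th slot belongs to track B; its 4th term is 56.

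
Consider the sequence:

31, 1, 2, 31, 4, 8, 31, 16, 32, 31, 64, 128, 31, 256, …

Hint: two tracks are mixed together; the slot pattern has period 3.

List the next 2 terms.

512, 31

Positions follow the repeating pattern ABB; grouping by letter gives 2 tracks.
Subsequence A: 31, 31, 31, 31, 31 (always 31).
Subsequence B: 1, 2, 4, 8, 16, 32, 64, 128, 256 (powers 2^0, 2^1, 2^2, …).
Position 15 → subsequence B, term 10 = 512.
The 16th slot belongs to subsequence A; its 6th term is 31.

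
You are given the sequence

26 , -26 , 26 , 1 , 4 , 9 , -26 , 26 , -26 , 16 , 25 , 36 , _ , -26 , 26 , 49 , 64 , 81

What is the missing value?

Positions follow the repeating pattern AAABBB; grouping by letter gives 2 tracks.
Track A is 26, -26, 26, -26, 26, -26, ?, -26, 26, which is the oscillation 26·(−1)^(n+1).
Track B is 1, 4, 9, 16, 25, 36, 49, 64, 81, which is the squares 1², 2², 3², ….
Track A's pattern makes the blank 26.

26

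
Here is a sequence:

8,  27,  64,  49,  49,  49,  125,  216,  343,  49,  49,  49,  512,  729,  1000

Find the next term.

Reading positions in blocks of 6 reveals the pattern AAABBB — 2 tracks woven together.
Track A: 8, 27, 64, 125, 216, 343, 512, 729, 1000 (consecutive cubes n³ from n = 2).
Track B: 49, 49, 49, 49, 49, 49 (always 49).
Term 16 comes from track B (its 7th entry): 49.

49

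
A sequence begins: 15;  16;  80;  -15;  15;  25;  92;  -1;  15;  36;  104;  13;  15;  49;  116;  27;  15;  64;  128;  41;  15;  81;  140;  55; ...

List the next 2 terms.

Split by position mod 4: positions 1, 5, 9, … form one track, and each other residue class forms its own.
Subsequence A: 15, 15, 15, 15, 15, 15. Always 15.
Subsequence B: 16, 25, 36, 49, 64, 81. Perfect squares starting at 4².
Subsequence C: 80, 92, 104, 116, 128, 140. Arithmetic with common difference +12.
Subsequence D: -15, -1, 13, 27, 41, 55. Arithmetic with common difference +14.
Term 25 comes from subsequence A (its 7th entry): 15.
Term 26 comes from subsequence B (its 7th entry): 100.

15, 100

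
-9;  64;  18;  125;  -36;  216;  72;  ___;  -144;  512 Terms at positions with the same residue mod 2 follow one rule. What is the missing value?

343

Taking every 2nd term gives 2 separate tracks.
Track A = -9, 18, -36, 72, -144: geometric, ×-2 each step.
Track B = 64, 125, 216, ?, 512: the cubes 4³, 5³, 6³, ….
Filling track B at index 4 by its rule yields 343.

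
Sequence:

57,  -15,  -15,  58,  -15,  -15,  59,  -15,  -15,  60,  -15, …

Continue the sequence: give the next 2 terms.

Positions follow the repeating pattern ABB; grouping by letter gives 2 tracks.
Track A: 57, 58, 59, 60. Arithmetic, step +1.
Track B: -15, -15, -15, -15, -15, -15, -15. Always -15.
Position 12 falls in track B as its term 8, giving -15.
The 13th slot belongs to track A; its 5th term is 61.

-15, 61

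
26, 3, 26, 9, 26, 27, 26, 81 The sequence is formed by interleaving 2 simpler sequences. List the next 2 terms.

Split by position mod 2 into 2 tracks.
Subsequence A = 26, 26, 26, 26: constant 26.
Subsequence B = 3, 9, 27, 81: multiplying by 3 each time.
The 9th slot belongs to subsequence A; its 5th term is 26.
Position 10 falls in subsequence B as its term 5, giving 243.

26, 243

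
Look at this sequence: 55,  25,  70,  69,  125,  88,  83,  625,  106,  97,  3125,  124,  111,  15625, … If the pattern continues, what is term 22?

Read the sequence 3 terms at a time; column i is its own pattern.
Stream A is 55, 69, 83, 97, 111, which is arithmetic, step +14.
Stream B is 25, 125, 625, 3125, 15625, which is powers of 5.
Stream C is 70, 88, 106, 124, which is arithmetic with common difference +18.
Position 22 → stream A, term 8 = 153.

153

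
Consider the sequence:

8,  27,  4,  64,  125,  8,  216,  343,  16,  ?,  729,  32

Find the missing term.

512

Reading positions in blocks of 3 reveals the pattern AAB — 2 tracks woven together.
Stream A = 8, 27, 64, 125, 216, 343, ?, 729: perfect cubes starting at 2³.
Stream B = 4, 8, 16, 32: successive powers of 2.
Filling stream A at index 7 by its rule yields 512.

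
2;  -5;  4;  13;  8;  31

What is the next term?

Positions 1, 3, 5, … form one subsequence and positions 2, 4, 6, … form another.
Track A: 2, 4, 8 — successive powers of 2.
Track B: -5, 13, 31 — linear: a_n = -23 + 18·n.
The 7th slot belongs to track A; its 4th term is 16.

16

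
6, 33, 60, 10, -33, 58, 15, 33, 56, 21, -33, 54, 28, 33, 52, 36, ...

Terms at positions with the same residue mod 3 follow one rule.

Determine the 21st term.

48

The terms cycle through 3 interleaved subsequences.
Track A: 6, 10, 15, 21, 28, 36 — triangular numbers starting at T_3.
Track B: 33, -33, 33, -33, 33 — the oscillation 33·(−1)^(n+1).
Track C: 60, 58, 56, 54, 52 — subtracting 2 each time.
The 21st slot belongs to track C; its 7th term is 48.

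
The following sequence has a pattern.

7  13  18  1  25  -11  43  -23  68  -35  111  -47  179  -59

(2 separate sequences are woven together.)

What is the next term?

290

Split by position mod 2 into 2 tracks.
Stream A: 7, 18, 25, 43, 68, 111, 179. Each term equals the sum of the previous two.
Stream B: 13, 1, -11, -23, -35, -47, -59. Subtracting 12 each time.
Position 15 falls in stream A as its term 8, giving 290.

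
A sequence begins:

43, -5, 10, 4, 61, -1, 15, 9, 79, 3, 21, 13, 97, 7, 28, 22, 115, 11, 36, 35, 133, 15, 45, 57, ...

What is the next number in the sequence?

Read the sequence 4 terms at a time; column i is its own pattern.
Track A: 43, 61, 79, 97, 115, 133. Linear: a_n = 25 + 18·n.
Track B: -5, -1, 3, 7, 11, 15. Linear: a_n = -9 + 4·n.
Track C: 10, 15, 21, 28, 36, 45. Triangular numbers n(n+1)/2 for n = 4, 5, ….
Track D: 4, 9, 13, 22, 35, 57. A Fibonacci-like recurrence a_n = a_{n-1} + a_{n-2}.
Position 25 → track A, term 7 = 151.

151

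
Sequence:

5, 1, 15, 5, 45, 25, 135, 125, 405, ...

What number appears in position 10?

Split by position mod 2 into 2 tracks.
Track A: 5, 15, 45, 135, 405 — geometric with ratio 3.
Track B: 1, 5, 25, 125 — powers 5^0, 5^1, 5^2, ….
The 10th slot belongs to track B; its 5th term is 625.

625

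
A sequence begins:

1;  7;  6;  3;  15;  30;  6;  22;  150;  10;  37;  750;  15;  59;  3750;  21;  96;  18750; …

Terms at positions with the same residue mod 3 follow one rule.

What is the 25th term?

The terms cycle through 3 interleaved subsequences.
Stream A is 1, 3, 6, 10, 15, 21, which is triangular numbers n(n+1)/2 for n = 1, 2, ….
Stream B is 7, 15, 22, 37, 59, 96, which is each term equals the sum of the previous two.
Stream C is 6, 30, 150, 750, 3750, 18750, which is a geometric progression (common ratio 5).
Term 25 comes from stream A (its 9th entry): 45.

45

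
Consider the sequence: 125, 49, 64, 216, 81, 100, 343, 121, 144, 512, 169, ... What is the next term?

196

Reading positions in blocks of 3 reveals the pattern ABB — 2 tracks woven together.
Track A: 125, 216, 343, 512 (perfect cubes starting at 5³).
Track B: 49, 64, 81, 100, 121, 144, 169 (the squares 7², 8², 9², …).
The 12th slot belongs to track B; its 8th term is 196.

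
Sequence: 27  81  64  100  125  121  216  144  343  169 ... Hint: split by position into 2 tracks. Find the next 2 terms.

Taking every 2nd term gives 2 separate tracks.
Stream A: 27, 64, 125, 216, 343 (perfect cubes starting at 3³).
Stream B: 81, 100, 121, 144, 169 (perfect squares starting at 9²).
The 11th slot belongs to stream A; its 6th term is 512.
Term 12 comes from stream B (its 6th entry): 196.

512, 196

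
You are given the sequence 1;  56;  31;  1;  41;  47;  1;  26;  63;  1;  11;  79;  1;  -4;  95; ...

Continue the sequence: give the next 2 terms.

1, -19

Split by position mod 3: positions 1, 4, 7, … form one track, and each other residue class forms its own.
Track A: 1, 1, 1, 1, 1. Constant 1.
Track B: 56, 41, 26, 11, -4. Arithmetic with common difference −15.
Track C: 31, 47, 63, 79, 95. Arithmetic, step +16.
The 16th slot belongs to track A; its 6th term is 1.
Position 17 falls in track B as its term 6, giving -19.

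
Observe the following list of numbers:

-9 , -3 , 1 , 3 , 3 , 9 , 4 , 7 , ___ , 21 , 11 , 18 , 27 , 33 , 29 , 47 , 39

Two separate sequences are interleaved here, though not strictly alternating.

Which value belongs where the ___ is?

15

Reading positions in blocks of 4 reveals the pattern AABB — 2 tracks woven together.
Track A: -9, -3, 3, 9, ?, 21, 27, 33, 39. Arithmetic with common difference +6.
Track B: 1, 3, 4, 7, 11, 18, 29, 47. Fibonacci-style (each term is the sum of the two before it).
Filling track A at index 5 by its rule yields 15.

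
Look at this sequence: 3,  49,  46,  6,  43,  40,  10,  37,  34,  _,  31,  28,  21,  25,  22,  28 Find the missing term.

15

Positions follow the repeating pattern ABB; grouping by letter gives 2 tracks.
Stream A = 3, 6, 10, ?, 21, 28: the triangular numbers T_2, T_3, ….
Stream B = 49, 46, 43, 40, 37, 34, 31, 28, 25, 22: linear: a_n = 52 − 3·n.
The gap is stream A's term 4; the rule gives 15.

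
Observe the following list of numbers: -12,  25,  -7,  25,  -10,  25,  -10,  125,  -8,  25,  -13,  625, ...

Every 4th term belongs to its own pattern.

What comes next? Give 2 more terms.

-6, 25

Taking every 4th term gives 4 separate tracks.
Stream A: -12, -10, -8. Arithmetic, step +2.
Stream B: 25, 25, 25. Always 25.
Stream C: -7, -10, -13. Subtracting 3 each time.
Stream D: 25, 125, 625. Powers of 5.
The 13th slot belongs to stream A; its 4th term is -6.
Position 14 → stream B, term 4 = 25.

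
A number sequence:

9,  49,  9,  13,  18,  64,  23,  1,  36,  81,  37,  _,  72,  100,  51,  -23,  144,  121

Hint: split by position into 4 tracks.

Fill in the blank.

-11

The terms cycle through 4 interleaved subsequences.
Track A is 9, 18, 36, 72, 144, which is geometric with ratio 2.
Track B is 49, 64, 81, 100, 121, which is the squares 7², 8², 9², ….
Track C is 9, 23, 37, 51, which is linear: a_n = -5 + 14·n.
Track D is 13, 1, ?, -23, which is arithmetic with common difference −12.
So the missing entry in track D is -11.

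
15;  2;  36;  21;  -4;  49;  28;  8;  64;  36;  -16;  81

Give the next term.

45

Split by position mod 3 into 3 tracks.
Subsequence A: 15, 21, 28, 36 — triangular numbers n(n+1)/2 for n = 5, 6, ….
Subsequence B: 2, -4, 8, -16 — multiplying by -2 each time.
Subsequence C: 36, 49, 64, 81 — perfect squares starting at 6².
Position 13 → subsequence A, term 5 = 45.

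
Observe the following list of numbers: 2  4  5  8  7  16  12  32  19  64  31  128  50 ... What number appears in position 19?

Taking every 2nd term gives 2 separate tracks.
Track A = 2, 5, 7, 12, 19, 31, 50: a Fibonacci-like recurrence a_n = a_{n-1} + a_{n-2}.
Track B = 4, 8, 16, 32, 64, 128: successive powers of 2.
Position 19 → track A, term 10 = 212.

212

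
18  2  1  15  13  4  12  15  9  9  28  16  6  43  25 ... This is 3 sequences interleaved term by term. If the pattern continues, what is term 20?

114

Taking every 3rd term gives 3 separate tracks.
Track A = 18, 15, 12, 9, 6: arithmetic, step −3.
Track B = 2, 13, 15, 28, 43: each term equals the sum of the previous two.
Track C = 1, 4, 9, 16, 25: perfect squares starting at 1².
Position 20 falls in track B as its term 7, giving 114.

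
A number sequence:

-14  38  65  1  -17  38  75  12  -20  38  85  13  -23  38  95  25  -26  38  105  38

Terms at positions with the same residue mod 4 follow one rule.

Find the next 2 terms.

-29, 38

Split by position mod 4 into 4 tracks.
Stream A: -14, -17, -20, -23, -26 — linear: a_n = -11 − 3·n.
Stream B: 38, 38, 38, 38, 38 — the constant sequence 38.
Stream C: 65, 75, 85, 95, 105 — adding 10 each time.
Stream D: 1, 12, 13, 25, 38 — Fibonacci-style (each term is the sum of the two before it).
Position 21 falls in stream A as its term 6, giving -29.
Position 22 falls in stream B as its term 6, giving 38.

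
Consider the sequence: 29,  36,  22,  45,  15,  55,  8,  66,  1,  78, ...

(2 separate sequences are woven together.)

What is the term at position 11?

-6

Odd-indexed and even-indexed terms follow separate rules.
Track A = 29, 22, 15, 8, 1: arithmetic with common difference −7.
Track B = 36, 45, 55, 66, 78: triangular numbers starting at T_8.
Position 11 → track A, term 6 = -6.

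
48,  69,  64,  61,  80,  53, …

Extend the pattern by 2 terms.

The terms cycle through 2 interleaved subsequences.
Track A is 48, 64, 80, which is adding 16 each time.
Track B is 69, 61, 53, which is arithmetic, step −8.
The 7th slot belongs to track A; its 4th term is 96.
The 8th slot belongs to track B; its 4th term is 45.

96, 45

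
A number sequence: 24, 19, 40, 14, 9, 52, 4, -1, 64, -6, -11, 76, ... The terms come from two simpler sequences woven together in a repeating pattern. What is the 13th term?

-16

Reading positions in blocks of 3 reveals the pattern AAB — 2 tracks woven together.
Track A: 24, 19, 14, 9, 4, -1, -6, -11 — subtracting 5 each time.
Track B: 40, 52, 64, 76 — arithmetic with common difference +12.
The 13th slot belongs to track A; its 9th term is -16.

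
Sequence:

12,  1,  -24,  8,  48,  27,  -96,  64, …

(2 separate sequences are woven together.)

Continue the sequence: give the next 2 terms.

Positions 1, 3, 5, … form one subsequence and positions 2, 4, 6, … form another.
Stream A: 12, -24, 48, -96 (geometric, ×-2 each step).
Stream B: 1, 8, 27, 64 (the cubes 1³, 2³, 3³, …).
Position 9 falls in stream A as its term 5, giving 192.
Position 10 falls in stream B as its term 5, giving 125.

192, 125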